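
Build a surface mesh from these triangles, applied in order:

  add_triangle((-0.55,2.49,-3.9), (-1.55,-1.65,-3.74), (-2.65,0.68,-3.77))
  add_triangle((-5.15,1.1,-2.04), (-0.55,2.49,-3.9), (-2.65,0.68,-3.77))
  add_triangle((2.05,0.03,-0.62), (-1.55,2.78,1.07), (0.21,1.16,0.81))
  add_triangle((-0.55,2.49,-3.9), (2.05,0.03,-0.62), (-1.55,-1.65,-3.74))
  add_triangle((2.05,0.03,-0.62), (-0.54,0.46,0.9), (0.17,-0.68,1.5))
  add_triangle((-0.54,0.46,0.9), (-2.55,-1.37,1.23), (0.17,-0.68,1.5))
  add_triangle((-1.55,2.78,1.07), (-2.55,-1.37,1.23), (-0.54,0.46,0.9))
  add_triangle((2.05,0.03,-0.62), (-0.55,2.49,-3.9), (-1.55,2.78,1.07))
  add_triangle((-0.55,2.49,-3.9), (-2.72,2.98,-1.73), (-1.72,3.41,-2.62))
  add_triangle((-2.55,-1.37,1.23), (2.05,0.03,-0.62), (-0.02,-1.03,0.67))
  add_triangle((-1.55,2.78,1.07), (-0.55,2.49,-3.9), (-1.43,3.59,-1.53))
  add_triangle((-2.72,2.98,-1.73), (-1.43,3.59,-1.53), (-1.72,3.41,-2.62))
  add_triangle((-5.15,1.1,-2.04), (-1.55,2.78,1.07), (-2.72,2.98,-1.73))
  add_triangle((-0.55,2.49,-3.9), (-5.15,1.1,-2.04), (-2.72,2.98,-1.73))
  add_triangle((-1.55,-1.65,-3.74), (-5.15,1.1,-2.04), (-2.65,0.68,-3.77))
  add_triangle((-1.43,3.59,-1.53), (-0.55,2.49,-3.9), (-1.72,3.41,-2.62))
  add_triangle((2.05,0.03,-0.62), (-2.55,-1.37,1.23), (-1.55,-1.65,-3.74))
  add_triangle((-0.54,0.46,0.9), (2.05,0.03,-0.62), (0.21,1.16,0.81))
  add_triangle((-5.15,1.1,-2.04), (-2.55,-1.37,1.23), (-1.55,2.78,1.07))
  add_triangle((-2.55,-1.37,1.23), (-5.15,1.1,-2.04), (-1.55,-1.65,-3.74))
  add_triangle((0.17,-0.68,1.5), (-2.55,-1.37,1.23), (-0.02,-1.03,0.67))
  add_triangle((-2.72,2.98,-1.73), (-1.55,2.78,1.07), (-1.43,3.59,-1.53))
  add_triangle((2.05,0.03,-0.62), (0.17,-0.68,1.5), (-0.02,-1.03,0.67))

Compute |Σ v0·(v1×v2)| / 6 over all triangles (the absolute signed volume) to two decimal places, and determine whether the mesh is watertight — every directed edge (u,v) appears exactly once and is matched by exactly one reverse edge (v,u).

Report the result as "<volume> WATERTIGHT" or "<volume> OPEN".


63.31 OPEN

Per-triangle v0·(v1×v2)/6:
  t1: +4.4119
  t2: +5.1794
  t3: +0.5988
  t4: +5.8531
  t5: +0.4198
  t6: +0.7140
  t7: +0.8792
  t8: +4.4070
  t9: +1.1496
  t10: +0.1409
  t11: -0.1558
  t12: +0.9706
  t13: +4.8393
  t14: +6.2532
  t15: +4.9315
  t16: +0.9228
  t17: +2.1715
  t18: +0.1516
  t19: +7.4762
  t20: +8.9465
  t21: +0.4688
  t22: +2.1900
  t23: +0.3910
Σ = +63.3107 → |volume| = 63.31

Directed edges: 69 total; 3 unmatched, e.g. (-1.55,2.78,1.07)→(0.21,1.16,0.81) → open.


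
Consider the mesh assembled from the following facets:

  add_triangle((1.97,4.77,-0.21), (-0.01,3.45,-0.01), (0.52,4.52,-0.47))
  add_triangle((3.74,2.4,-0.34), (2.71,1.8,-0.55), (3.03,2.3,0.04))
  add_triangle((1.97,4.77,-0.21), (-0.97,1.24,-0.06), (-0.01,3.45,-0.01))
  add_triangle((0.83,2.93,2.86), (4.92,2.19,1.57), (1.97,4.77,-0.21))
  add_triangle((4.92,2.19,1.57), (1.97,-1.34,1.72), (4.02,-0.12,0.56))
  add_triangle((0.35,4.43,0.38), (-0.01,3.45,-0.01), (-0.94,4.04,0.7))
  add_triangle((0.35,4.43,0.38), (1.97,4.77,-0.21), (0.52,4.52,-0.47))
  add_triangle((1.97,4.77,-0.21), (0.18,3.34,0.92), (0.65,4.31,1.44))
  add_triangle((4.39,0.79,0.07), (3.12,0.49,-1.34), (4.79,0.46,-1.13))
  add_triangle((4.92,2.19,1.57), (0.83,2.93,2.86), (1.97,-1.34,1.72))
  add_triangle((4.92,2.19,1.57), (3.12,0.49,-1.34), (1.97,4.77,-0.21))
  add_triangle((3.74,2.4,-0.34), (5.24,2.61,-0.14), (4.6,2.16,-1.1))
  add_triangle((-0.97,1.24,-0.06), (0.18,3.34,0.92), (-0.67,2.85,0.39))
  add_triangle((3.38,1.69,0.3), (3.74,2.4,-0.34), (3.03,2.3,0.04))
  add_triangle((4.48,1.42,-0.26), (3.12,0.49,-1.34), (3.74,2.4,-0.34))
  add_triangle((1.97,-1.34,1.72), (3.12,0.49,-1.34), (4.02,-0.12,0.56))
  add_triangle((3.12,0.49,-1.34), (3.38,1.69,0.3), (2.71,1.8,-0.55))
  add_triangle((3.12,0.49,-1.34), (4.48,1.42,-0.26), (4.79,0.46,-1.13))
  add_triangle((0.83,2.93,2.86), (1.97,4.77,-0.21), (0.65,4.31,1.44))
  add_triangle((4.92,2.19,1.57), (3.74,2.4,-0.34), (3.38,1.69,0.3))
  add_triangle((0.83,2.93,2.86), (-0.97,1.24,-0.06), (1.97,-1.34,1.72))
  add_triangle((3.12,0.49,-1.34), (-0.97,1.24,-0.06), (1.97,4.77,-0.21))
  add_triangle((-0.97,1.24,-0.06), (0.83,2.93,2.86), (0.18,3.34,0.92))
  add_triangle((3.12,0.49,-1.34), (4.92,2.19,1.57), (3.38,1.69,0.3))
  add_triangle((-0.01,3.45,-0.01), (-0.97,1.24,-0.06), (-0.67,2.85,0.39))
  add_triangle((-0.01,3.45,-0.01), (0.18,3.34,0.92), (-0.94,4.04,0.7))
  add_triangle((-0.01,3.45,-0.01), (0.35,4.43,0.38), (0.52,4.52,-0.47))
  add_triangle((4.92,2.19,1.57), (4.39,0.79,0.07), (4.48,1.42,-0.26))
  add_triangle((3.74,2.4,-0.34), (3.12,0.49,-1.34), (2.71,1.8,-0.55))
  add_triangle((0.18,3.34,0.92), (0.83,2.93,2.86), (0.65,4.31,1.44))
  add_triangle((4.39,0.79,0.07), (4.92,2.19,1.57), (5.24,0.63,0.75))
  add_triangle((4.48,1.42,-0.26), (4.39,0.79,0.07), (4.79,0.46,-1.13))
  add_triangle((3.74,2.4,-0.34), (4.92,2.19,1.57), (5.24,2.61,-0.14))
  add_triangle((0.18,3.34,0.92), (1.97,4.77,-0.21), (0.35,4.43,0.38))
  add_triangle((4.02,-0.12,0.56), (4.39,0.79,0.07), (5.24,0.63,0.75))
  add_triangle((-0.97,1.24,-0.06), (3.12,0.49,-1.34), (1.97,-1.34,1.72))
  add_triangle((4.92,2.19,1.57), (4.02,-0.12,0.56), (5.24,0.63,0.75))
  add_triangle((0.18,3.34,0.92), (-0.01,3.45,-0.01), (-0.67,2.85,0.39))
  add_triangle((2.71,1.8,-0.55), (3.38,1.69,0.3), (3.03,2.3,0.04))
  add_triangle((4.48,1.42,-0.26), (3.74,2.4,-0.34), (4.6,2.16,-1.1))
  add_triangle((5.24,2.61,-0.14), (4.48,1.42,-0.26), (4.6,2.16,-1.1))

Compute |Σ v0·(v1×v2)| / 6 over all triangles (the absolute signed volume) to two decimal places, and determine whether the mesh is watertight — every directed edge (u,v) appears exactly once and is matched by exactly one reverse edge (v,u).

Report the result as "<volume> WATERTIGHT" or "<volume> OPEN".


40.16 OPEN

Per-triangle v0·(v1×v2)/6:
  t1: -0.4611
  t2: +0.0793
  t3: +0.1734
  t4: +10.0454
  t5: +3.0227
  t6: +0.3582
  t7: +0.9344
  t8: +0.5954
  t9: -0.3457
  t10: +7.0091
  t11: +8.0742
  t12: +0.4859
  t13: +0.0439
  t14: +0.2288
  t15: +1.0968
  t16: +0.9586
  t17: -0.8818
  t18: +0.5983
  t19: +2.1928
  t20: -0.2362
  t21: +0.4961
  t22: +1.5660
  t23: +1.0346
  t24: -0.9291
  t25: +0.2428
  t26: -0.5739
  t27: +0.2157
  t28: +0.9862
  t29: +0.3263
  t30: +0.3828
  t31: +0.9777
  t32: +0.6393
  t33: +0.7435
  t34: +0.7068
  t35: +0.2977
  t36: -1.4491
  t37: +0.4347
  t38: +0.3972
  t39: -0.2922
  t40: -0.6910
  t41: +0.6764
Σ = +40.1610 → |volume| = 40.16

Directed edges: 123 total; 9 unmatched, e.g. (-0.94,4.04,0.7)→(0.35,4.43,0.38) → open.


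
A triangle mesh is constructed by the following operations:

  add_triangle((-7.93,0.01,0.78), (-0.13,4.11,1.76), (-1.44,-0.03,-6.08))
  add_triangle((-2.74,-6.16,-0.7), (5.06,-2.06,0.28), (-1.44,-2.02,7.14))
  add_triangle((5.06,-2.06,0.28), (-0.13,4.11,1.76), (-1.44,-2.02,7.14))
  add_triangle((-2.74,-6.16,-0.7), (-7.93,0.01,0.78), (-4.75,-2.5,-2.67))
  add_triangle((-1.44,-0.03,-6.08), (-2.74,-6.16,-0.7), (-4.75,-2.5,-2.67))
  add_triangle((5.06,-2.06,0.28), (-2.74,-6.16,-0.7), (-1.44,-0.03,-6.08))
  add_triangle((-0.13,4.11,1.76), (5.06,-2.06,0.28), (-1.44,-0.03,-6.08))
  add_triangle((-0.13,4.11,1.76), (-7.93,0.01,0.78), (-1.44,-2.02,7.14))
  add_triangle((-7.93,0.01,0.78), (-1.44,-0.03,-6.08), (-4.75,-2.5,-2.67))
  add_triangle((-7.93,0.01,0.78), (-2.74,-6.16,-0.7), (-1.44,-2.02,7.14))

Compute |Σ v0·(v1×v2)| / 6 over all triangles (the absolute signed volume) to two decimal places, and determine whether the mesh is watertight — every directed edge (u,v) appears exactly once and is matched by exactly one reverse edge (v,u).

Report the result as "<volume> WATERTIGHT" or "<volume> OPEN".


Per-triangle v0·(v1×v2)/6:
  t1: +33.7214
  t2: +45.5029
  t3: +28.5861
  t4: +22.3448
  t5: +19.2014
  t6: +36.5309
  t7: +19.6115
  t8: +42.6828
  t9: +20.4747
  t10: +59.5996
Σ = +328.2560 → |volume| = 328.26

Directed edges: 30 total, each appears once with its reverse present → watertight.

328.26 WATERTIGHT


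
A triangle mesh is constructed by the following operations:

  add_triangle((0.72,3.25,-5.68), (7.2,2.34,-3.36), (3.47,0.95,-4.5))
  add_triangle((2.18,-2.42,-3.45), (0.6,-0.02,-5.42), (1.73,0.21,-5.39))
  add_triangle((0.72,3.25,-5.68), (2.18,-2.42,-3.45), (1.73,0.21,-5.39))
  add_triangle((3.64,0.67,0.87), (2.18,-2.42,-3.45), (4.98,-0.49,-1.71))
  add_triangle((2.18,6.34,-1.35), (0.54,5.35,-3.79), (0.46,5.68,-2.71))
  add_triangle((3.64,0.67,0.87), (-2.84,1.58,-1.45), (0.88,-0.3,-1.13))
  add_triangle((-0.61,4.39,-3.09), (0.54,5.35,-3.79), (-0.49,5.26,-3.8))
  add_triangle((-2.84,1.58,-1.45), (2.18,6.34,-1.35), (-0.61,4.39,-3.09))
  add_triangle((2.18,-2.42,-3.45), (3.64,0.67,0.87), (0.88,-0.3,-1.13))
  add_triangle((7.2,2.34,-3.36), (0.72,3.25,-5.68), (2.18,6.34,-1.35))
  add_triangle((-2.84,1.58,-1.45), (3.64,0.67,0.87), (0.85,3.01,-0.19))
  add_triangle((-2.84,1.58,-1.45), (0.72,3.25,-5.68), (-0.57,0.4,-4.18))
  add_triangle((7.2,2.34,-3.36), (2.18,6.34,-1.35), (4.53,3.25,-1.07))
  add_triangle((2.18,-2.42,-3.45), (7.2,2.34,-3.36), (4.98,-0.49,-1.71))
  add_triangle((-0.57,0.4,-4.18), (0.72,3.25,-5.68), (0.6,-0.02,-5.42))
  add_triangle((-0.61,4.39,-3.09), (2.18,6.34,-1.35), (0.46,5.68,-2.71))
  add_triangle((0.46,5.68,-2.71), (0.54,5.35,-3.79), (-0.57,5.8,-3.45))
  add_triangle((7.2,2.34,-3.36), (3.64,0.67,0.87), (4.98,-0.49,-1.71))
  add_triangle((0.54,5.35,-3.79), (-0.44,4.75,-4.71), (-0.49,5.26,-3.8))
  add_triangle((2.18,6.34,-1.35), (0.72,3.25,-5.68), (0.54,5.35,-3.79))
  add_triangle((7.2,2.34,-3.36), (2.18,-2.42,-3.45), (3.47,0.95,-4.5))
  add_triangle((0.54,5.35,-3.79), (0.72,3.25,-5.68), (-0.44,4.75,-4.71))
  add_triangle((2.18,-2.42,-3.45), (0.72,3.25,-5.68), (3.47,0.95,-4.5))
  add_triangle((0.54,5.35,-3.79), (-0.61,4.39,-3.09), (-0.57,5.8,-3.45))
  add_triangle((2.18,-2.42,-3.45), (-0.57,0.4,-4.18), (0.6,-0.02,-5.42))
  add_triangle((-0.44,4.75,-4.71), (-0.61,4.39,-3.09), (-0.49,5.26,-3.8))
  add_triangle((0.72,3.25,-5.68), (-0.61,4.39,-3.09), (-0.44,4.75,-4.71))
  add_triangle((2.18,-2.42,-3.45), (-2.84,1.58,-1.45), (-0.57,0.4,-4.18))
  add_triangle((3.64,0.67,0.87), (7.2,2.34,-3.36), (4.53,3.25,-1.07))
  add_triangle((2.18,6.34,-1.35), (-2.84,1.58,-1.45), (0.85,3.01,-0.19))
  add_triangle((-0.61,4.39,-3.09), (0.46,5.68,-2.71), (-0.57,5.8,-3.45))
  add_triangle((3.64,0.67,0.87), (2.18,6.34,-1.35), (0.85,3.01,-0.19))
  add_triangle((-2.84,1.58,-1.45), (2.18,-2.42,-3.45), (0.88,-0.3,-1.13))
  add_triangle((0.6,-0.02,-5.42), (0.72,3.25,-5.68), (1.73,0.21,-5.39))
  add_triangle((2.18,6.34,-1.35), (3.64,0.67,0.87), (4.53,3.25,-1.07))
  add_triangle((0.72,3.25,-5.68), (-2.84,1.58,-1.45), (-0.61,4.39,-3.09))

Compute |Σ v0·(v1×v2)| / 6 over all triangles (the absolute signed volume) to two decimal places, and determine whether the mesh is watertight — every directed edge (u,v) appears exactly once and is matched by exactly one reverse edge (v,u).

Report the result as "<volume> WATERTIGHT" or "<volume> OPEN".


145.15 WATERTIGHT

Per-triangle v0·(v1×v2)/6:
  t1: +11.5656
  t2: +2.8379
  t3: +0.3873
  t4: +1.5753
  t5: +2.1215
  t6: -1.9260
  t7: +0.0874
  t8: +5.2110
  t9: -1.1811
  t10: +34.9097
  t11: -0.8335
  t12: +6.4826
  t13: +7.7648
  t14: +8.4602
  t15: +3.0857
  t16: -0.0396
  t17: +1.2870
  t18: +6.1213
  t19: +1.1639
  t20: +5.7362
  t21: +10.2957
  t22: +3.2392
  t23: +9.3808
  t24: +0.5981
  t25: +1.5710
  t26: +0.2251
  t27: -0.6254
  t28: +2.4012
  t29: +6.1224
  t30: +1.8297
  t31: -0.3558
  t32: +1.8226
  t33: -1.3119
  t34: +3.3298
  t35: +5.0133
  t36: +6.7939
Σ = +145.1469 → |volume| = 145.15

Directed edges: 108 total, each appears once with its reverse present → watertight.


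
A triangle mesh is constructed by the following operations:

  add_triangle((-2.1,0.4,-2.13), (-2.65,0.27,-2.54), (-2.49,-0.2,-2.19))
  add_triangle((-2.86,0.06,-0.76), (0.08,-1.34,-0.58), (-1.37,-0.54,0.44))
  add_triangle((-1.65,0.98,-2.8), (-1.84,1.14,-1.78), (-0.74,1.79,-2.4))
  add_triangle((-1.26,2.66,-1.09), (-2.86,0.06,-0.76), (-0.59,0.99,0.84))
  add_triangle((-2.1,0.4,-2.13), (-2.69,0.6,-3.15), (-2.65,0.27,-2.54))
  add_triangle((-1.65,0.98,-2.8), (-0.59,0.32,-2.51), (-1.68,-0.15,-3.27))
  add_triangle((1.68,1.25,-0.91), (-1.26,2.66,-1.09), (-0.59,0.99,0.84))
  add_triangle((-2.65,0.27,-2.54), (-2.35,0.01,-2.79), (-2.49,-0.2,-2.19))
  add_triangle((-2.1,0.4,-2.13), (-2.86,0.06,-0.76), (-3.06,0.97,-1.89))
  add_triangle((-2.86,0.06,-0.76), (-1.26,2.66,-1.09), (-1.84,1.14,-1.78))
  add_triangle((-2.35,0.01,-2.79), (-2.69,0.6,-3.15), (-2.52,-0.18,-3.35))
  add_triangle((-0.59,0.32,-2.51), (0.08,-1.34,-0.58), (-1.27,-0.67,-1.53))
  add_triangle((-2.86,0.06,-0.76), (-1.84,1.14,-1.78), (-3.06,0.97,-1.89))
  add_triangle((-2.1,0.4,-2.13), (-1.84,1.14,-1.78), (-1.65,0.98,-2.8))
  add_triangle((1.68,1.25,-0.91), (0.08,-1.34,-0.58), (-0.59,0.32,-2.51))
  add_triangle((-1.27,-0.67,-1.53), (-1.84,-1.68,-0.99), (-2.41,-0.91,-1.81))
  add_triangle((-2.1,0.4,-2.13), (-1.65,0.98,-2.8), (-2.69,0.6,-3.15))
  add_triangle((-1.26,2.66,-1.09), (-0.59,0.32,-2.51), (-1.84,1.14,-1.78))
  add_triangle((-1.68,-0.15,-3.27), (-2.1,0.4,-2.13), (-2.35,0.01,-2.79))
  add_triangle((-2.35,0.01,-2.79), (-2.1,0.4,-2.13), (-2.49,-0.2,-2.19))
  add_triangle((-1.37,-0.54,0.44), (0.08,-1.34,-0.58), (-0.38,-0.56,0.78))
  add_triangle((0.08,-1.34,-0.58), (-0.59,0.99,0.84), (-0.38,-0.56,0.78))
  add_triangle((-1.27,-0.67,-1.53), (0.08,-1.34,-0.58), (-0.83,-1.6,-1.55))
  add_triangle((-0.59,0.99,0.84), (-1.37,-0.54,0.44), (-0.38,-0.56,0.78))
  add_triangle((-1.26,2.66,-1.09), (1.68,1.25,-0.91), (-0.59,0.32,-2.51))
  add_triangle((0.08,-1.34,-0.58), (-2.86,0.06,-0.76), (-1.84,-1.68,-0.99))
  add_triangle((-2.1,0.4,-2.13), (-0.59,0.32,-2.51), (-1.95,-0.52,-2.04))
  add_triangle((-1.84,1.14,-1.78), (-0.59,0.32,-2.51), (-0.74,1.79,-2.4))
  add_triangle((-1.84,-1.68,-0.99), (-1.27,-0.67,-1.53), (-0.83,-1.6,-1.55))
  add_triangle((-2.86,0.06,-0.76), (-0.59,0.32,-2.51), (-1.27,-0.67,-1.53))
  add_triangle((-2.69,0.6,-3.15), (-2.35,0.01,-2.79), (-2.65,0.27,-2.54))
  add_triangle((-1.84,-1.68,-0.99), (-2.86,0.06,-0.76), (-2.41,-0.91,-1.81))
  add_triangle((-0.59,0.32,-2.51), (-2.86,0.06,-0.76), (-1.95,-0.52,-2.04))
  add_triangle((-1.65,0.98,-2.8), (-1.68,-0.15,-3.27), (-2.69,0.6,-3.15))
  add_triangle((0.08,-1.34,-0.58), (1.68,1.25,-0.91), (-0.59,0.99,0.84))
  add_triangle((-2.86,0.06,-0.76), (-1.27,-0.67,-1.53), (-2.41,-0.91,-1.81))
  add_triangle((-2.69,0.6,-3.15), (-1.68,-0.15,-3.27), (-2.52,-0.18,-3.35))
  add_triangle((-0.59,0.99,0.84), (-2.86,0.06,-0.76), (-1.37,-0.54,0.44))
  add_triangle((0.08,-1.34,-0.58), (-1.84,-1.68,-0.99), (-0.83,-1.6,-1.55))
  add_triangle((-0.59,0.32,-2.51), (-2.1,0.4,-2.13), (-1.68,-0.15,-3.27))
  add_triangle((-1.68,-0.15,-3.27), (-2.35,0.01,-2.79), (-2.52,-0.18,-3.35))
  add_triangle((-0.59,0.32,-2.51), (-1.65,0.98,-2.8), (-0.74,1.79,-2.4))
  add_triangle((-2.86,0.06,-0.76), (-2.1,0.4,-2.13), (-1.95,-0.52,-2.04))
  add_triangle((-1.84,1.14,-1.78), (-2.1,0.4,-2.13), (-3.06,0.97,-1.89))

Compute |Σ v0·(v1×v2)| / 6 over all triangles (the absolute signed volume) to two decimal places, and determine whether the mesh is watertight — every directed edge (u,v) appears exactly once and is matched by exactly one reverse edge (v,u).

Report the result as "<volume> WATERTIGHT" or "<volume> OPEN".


Per-triangle v0·(v1×v2)/6:
  t1: -0.0073
  t2: +0.6759
  t3: +0.5134
  t4: +1.6032
  t5: +0.0301
  t6: +0.4727
  t7: +1.2334
  t8: +0.1276
  t9: +0.4960
  t10: +1.2242
  t11: +0.0793
  t12: +0.6168
  t13: +0.0079
  t14: +0.3314
  t15: +1.2229
  t16: +0.2580
  t17: +0.0637
  t18: +1.1158
  t19: -0.1730
  t20: -0.1473
  t21: +0.2580
  t22: -0.0832
  t23: +0.0054
  t24: +0.2446
  t25: +2.4736
  t26: -0.1729
  t27: +0.6009
  t28: -0.8154
  t29: +0.3843
  t30: +0.9563
  t31: +0.1353
  t32: +0.7287
  t33: -0.8523
  t34: +0.5616
  t35: -0.0108
  t36: +0.1576
  t37: +0.3395
  t38: +0.6449
  t39: +0.3172
  t40: -0.4282
  t41: -0.0732
  t42: +0.5699
  t43: +0.6785
  t44: +0.3237
Σ = +16.6888 → |volume| = 16.69

Directed edges: 132 total, each appears once with its reverse present → watertight.

16.69 WATERTIGHT


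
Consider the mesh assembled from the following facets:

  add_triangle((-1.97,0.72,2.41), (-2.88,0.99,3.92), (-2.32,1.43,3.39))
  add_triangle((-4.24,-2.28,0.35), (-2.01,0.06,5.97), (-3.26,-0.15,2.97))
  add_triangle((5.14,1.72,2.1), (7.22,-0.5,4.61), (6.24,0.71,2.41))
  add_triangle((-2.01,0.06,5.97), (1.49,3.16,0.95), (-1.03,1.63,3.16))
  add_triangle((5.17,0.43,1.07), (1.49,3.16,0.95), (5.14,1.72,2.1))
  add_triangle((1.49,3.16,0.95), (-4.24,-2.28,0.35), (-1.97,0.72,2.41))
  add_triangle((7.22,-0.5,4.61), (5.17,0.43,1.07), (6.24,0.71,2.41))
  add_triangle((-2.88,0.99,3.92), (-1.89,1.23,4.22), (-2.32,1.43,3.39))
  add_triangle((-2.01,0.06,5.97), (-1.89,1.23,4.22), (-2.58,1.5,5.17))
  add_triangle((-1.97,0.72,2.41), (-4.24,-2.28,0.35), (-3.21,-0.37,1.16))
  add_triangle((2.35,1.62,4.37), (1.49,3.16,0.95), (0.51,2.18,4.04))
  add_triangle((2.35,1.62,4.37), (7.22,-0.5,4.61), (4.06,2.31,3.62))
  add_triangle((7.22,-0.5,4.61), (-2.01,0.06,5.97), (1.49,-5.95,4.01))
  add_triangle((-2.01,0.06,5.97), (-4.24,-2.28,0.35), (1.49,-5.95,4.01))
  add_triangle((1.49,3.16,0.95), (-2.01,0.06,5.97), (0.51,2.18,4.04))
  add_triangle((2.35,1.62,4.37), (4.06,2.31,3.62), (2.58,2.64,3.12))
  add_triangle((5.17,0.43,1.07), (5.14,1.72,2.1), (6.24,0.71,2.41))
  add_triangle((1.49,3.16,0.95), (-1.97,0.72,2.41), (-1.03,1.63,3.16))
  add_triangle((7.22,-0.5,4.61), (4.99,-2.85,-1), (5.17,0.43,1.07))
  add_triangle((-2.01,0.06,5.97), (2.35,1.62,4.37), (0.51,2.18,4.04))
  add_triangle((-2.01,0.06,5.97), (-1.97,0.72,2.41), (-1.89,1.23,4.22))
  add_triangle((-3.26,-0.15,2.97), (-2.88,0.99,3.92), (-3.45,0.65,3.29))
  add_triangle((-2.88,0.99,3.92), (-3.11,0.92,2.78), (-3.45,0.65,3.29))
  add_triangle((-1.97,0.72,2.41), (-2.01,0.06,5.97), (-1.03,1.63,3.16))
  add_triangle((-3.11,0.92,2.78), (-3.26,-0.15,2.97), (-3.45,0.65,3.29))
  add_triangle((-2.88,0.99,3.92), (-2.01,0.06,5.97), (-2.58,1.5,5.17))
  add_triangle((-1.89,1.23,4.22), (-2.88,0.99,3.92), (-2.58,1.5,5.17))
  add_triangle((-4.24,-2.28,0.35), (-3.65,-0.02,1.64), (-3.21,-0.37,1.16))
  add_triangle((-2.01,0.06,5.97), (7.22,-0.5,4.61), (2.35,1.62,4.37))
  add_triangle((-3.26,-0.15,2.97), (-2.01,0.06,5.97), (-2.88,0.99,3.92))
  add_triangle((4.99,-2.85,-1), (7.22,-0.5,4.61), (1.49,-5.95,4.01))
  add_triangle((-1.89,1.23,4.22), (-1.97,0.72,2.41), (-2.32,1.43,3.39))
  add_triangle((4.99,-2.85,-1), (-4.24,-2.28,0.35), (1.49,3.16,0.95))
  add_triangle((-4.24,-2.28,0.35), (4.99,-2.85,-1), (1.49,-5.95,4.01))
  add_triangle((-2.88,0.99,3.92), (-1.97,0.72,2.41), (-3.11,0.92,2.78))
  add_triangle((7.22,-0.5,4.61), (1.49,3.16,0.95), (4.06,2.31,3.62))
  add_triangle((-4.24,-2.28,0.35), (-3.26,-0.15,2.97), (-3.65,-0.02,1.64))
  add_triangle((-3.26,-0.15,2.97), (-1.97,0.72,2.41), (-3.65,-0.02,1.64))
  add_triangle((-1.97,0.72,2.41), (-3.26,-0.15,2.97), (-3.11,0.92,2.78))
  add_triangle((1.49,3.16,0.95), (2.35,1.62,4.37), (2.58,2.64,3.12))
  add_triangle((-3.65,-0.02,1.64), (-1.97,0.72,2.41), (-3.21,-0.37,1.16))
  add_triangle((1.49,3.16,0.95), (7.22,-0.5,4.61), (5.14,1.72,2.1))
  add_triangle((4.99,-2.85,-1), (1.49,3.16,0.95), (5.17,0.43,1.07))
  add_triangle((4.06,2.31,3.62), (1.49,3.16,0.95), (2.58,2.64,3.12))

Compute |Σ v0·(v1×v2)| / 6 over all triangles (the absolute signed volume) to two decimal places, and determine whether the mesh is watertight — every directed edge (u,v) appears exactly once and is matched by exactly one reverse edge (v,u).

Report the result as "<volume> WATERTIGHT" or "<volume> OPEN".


222.03 WATERTIGHT

Per-triangle v0·(v1×v2)/6:
  t1: +0.0872
  t2: +4.3974
  t3: +2.3082
  t4: +2.7718
  t5: +1.9962
  t6: +2.3969
  t7: +1.5735
  t8: +0.4355
  t9: +0.3158
  t10: -1.0283
  t11: +3.8865
  t12: +6.7426
  t13: +50.7410
  t14: +31.0225
  t15: +2.0099
  t16: +1.6471
  t17: +1.0752
  t18: +1.1697
  t19: +10.6933
  t20: +5.2016
  t21: -1.0442
  t22: +0.4800
  t23: +0.2732
  t24: +1.8659
  t25: +0.1083
  t26: +1.4540
  t27: -0.0229
  t28: +0.0542
  t29: +15.8337
  t30: +2.4169
  t31: +38.6699
  t32: -0.2669
  t33: -3.2154
  t34: +18.9665
  t35: +0.0493
  t36: +4.0396
  t37: +2.1915
  t38: +0.7917
  t39: -0.3789
  t40: +0.7872
  t41: -0.2014
  t42: +4.6376
  t43: +3.5127
  t44: +1.5826
Σ = +222.0288 → |volume| = 222.03

Directed edges: 132 total, each appears once with its reverse present → watertight.


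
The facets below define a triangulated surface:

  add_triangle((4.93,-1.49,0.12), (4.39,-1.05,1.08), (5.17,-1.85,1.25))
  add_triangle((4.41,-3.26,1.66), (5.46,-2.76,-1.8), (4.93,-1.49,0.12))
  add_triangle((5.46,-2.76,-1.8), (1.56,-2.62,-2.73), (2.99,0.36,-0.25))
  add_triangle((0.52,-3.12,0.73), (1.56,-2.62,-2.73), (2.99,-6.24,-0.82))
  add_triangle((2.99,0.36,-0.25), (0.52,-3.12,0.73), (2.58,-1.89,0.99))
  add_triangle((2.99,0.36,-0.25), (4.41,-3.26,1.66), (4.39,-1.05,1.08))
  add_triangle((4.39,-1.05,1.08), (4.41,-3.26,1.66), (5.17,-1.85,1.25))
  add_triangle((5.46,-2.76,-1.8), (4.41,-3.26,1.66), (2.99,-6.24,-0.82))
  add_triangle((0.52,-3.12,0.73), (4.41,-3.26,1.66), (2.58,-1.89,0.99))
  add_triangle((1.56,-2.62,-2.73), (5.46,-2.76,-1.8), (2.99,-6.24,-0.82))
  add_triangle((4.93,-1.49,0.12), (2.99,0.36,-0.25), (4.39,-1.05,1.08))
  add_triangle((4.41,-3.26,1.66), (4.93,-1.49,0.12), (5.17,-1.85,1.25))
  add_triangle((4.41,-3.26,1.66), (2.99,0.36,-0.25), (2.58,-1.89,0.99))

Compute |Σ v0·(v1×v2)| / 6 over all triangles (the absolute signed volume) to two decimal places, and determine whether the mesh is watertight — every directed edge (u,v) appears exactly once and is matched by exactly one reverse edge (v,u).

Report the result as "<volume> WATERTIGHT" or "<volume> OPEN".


33.31 OPEN

Per-triangle v0·(v1×v2)/6:
  t1: +0.4855
  t2: +4.4766
  t3: +2.5472
  t4: +2.0580
  t5: -1.0640
  t6: -1.1378
  t7: +0.2934
  t8: +13.2434
  t9: +0.0446
  t10: +9.8104
  t11: +1.0838
  t12: +1.4133
  t13: +0.0530
Σ = +33.3076 → |volume| = 33.31

Directed edges: 39 total; 9 unmatched, e.g. (5.46,-2.76,-1.8)→(4.93,-1.49,0.12) → open.


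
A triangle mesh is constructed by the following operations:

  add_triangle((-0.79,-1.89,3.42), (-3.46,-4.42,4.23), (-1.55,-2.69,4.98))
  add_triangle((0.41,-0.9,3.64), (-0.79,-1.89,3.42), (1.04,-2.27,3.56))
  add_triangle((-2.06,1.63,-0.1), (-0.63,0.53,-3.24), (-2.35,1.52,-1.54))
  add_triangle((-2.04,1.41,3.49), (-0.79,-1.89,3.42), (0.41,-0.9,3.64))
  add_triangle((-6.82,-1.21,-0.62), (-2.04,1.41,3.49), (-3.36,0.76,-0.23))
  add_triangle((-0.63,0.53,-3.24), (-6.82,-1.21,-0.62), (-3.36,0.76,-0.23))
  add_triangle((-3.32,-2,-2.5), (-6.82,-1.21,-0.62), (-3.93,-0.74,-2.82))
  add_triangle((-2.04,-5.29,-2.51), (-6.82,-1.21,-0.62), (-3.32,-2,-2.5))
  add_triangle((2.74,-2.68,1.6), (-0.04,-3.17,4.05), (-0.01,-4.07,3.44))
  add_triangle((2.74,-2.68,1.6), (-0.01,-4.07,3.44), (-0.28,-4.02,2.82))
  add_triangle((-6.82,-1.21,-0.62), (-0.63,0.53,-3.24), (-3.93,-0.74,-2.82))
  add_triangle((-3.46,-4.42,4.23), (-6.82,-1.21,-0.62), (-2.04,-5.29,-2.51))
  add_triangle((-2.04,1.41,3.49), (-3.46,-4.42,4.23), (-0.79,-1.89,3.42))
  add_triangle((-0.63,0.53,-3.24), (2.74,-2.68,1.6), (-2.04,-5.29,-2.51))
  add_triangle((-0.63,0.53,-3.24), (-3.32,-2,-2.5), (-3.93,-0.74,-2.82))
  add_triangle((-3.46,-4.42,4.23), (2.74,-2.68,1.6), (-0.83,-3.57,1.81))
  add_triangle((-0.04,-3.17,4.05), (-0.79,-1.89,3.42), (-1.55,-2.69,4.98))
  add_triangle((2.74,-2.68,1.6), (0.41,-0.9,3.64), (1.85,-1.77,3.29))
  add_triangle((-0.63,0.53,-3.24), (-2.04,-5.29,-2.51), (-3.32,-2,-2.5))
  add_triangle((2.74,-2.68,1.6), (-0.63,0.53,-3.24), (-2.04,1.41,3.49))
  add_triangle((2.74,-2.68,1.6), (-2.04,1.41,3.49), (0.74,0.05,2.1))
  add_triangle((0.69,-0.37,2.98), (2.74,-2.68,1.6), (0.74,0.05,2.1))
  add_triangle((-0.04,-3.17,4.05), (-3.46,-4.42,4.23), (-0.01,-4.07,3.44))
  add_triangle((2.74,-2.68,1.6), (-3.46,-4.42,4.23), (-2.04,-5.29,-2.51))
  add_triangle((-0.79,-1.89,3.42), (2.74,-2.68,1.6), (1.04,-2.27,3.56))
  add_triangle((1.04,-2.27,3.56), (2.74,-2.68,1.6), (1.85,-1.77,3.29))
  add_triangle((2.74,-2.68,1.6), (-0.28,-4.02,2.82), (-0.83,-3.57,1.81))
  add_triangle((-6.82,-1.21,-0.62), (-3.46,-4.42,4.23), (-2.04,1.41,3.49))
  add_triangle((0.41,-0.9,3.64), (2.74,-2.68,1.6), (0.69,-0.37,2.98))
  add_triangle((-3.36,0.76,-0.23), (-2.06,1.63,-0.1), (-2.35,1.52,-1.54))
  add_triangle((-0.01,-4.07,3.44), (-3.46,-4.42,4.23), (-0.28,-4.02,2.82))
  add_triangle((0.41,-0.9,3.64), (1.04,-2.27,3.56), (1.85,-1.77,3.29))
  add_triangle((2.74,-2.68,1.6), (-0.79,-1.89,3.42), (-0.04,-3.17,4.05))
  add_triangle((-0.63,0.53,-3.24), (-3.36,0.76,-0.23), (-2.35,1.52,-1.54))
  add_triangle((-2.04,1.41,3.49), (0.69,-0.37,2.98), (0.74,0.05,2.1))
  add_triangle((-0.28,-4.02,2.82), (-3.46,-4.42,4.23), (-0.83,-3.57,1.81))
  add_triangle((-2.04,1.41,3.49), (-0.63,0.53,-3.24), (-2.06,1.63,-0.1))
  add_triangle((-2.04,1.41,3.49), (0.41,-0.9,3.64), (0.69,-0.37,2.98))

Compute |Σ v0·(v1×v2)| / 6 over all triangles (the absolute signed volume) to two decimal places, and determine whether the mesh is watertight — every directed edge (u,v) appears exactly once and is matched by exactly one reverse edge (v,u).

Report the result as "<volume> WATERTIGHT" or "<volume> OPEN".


154.19 OPEN

Per-triangle v0·(v1×v2)/6:
  t1: -0.5623
  t2: +1.3957
  t3: +0.3895
  t4: +3.1621
  t5: +5.5136
  t6: +4.9611
  t7: +3.8429
  t8: +8.5852
  t9: +2.5392
  t10: +1.1983
  t11: +1.9511
  t12: +35.5133
  t13: +6.1896
  t14: +9.5035
  t15: +2.5606
  t16: -4.3293
  t17: +0.1806
  t18: -0.5648
  t19: +6.7048
  t20: -0.9520
  t21: -2.1000
  t22: +0.6784
  t23: +3.1962
  t24: +25.4950
  t25: +1.3699
  t26: +1.3174
  t27: +1.4705
  t28: +25.0543
  t29: +1.0607
  t30: +0.9217
  t31: +1.4423
  t32: +0.8765
  t33: +0.7350
  t34: +1.4703
  t35: +0.6719
  t36: +1.9063
  t37: -0.1862
  t38: +1.0300
Σ = +154.1930 → |volume| = 154.19

Directed edges: 114 total; 6 unmatched, e.g. (-3.46,-4.42,4.23)→(-1.55,-2.69,4.98) → open.


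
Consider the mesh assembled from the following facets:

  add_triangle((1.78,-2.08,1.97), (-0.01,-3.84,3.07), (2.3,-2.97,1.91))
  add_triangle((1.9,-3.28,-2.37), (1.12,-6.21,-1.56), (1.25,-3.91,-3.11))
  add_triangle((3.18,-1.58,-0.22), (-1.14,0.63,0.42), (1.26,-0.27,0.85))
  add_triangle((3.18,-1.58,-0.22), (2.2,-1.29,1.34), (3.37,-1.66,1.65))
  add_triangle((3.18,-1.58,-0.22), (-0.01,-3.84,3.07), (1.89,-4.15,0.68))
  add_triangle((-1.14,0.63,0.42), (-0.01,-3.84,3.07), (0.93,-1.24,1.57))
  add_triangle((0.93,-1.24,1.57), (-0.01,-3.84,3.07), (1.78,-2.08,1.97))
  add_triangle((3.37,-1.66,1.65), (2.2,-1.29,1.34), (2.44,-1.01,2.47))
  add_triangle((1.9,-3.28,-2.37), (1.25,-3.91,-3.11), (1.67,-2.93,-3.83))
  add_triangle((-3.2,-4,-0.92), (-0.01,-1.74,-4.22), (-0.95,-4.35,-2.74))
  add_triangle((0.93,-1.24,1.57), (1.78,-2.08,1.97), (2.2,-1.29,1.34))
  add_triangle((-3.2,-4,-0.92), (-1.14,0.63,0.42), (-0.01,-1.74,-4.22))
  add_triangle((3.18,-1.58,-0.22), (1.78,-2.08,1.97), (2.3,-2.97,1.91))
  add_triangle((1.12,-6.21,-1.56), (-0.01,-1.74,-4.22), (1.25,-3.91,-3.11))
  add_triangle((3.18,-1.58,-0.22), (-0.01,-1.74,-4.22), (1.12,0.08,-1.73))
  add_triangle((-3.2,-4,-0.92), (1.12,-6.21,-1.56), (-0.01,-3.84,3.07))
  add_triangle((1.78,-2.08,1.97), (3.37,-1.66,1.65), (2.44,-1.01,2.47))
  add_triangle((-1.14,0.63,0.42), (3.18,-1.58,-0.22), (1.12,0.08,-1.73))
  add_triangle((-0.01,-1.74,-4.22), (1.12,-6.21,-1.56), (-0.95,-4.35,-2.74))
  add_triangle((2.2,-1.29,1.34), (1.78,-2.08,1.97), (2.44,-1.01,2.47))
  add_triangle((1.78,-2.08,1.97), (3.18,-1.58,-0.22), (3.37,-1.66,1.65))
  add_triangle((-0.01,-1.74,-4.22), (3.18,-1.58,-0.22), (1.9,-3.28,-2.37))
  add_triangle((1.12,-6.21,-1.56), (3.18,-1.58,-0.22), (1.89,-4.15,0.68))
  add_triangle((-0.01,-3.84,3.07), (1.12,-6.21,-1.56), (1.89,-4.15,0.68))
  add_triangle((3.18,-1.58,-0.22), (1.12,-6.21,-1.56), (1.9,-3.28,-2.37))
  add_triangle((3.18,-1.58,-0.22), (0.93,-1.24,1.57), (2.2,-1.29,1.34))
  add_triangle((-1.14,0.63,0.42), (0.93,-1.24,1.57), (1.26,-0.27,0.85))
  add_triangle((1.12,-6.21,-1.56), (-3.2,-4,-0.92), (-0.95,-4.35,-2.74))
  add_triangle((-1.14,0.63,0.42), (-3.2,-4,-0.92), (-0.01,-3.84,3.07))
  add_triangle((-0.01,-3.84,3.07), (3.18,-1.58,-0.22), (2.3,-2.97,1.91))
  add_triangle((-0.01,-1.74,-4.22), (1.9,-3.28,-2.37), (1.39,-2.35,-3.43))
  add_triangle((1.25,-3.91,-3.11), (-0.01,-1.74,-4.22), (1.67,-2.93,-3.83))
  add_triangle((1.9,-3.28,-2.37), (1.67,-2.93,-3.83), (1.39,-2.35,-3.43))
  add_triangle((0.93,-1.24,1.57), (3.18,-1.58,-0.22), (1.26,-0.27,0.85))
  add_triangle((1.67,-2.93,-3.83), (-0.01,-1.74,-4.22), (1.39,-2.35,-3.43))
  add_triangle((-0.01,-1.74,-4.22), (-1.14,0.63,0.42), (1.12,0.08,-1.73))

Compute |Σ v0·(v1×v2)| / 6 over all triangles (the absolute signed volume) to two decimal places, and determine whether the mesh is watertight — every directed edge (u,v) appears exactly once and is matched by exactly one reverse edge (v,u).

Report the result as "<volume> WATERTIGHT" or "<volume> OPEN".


83.13 WATERTIGHT

Per-triangle v0·(v1×v2)/6:
  t1: +0.9843
  t2: +2.0097
  t3: -0.0328
  t4: -0.2079
  t5: +3.5712
  t6: +0.9745
  t7: +0.4778
  t8: -0.1761
  t9: +0.9461
  t10: +4.8401
  t11: +0.1557
  t12: +3.9330
  t13: +0.7159
  t14: +2.8462
  t15: +2.9521
  t16: +16.3136
  t17: +0.9803
  t18: +0.1708
  t19: +6.2392
  t20: -0.5105
  t21: +1.2093
  t22: +3.1552
  t23: +4.9523
  t24: +6.0194
  t25: +4.8721
  t26: -0.4447
  t27: +0.3362
  t28: +6.8379
  t29: +4.8943
  t30: +1.2441
  t31: -1.0103
  t32: +1.9086
  t33: +0.0527
  t34: +0.6948
  t35: +0.2233
  t36: +0.9978
Σ = +83.1259 → |volume| = 83.13

Directed edges: 108 total, each appears once with its reverse present → watertight.


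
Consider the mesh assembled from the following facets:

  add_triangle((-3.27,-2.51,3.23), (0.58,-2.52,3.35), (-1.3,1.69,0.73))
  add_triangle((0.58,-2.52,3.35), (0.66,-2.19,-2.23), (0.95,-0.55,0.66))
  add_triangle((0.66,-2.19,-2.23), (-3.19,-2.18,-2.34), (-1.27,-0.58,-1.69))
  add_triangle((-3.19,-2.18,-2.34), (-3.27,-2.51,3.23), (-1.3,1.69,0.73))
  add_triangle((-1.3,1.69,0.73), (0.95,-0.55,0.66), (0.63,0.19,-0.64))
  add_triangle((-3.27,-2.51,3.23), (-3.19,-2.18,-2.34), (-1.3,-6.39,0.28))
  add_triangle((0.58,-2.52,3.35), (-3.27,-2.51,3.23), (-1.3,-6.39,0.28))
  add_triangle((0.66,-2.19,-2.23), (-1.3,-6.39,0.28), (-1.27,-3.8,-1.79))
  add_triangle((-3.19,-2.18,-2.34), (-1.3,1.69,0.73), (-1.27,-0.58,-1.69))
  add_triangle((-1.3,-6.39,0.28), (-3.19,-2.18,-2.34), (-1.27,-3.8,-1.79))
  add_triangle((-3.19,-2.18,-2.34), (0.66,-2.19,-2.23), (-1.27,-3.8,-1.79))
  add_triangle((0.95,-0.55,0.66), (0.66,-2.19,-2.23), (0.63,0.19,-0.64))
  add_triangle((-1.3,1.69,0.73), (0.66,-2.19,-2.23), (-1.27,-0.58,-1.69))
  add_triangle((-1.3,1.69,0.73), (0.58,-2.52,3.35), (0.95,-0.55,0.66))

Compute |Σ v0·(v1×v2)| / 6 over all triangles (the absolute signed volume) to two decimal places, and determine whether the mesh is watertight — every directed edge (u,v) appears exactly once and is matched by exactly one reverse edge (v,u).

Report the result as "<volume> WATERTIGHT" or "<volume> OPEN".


59.85 OPEN

Per-triangle v0·(v1×v2)/6:
  t1: +4.8512
  t2: +1.7734
  t3: +1.4804
  t4: +7.9625
  t5: +0.3034
  t6: +16.2834
  t7: +13.1510
  t8: +3.5345
  t9: +1.2974
  t10: +4.4339
  t11: +3.0257
  t12: +0.5446
  t13: +0.2052
  t14: +1.0022
Σ = +59.8488 → |volume| = 59.85

Directed edges: 42 total; 6 unmatched, e.g. (0.58,-2.52,3.35)→(0.66,-2.19,-2.23) → open.


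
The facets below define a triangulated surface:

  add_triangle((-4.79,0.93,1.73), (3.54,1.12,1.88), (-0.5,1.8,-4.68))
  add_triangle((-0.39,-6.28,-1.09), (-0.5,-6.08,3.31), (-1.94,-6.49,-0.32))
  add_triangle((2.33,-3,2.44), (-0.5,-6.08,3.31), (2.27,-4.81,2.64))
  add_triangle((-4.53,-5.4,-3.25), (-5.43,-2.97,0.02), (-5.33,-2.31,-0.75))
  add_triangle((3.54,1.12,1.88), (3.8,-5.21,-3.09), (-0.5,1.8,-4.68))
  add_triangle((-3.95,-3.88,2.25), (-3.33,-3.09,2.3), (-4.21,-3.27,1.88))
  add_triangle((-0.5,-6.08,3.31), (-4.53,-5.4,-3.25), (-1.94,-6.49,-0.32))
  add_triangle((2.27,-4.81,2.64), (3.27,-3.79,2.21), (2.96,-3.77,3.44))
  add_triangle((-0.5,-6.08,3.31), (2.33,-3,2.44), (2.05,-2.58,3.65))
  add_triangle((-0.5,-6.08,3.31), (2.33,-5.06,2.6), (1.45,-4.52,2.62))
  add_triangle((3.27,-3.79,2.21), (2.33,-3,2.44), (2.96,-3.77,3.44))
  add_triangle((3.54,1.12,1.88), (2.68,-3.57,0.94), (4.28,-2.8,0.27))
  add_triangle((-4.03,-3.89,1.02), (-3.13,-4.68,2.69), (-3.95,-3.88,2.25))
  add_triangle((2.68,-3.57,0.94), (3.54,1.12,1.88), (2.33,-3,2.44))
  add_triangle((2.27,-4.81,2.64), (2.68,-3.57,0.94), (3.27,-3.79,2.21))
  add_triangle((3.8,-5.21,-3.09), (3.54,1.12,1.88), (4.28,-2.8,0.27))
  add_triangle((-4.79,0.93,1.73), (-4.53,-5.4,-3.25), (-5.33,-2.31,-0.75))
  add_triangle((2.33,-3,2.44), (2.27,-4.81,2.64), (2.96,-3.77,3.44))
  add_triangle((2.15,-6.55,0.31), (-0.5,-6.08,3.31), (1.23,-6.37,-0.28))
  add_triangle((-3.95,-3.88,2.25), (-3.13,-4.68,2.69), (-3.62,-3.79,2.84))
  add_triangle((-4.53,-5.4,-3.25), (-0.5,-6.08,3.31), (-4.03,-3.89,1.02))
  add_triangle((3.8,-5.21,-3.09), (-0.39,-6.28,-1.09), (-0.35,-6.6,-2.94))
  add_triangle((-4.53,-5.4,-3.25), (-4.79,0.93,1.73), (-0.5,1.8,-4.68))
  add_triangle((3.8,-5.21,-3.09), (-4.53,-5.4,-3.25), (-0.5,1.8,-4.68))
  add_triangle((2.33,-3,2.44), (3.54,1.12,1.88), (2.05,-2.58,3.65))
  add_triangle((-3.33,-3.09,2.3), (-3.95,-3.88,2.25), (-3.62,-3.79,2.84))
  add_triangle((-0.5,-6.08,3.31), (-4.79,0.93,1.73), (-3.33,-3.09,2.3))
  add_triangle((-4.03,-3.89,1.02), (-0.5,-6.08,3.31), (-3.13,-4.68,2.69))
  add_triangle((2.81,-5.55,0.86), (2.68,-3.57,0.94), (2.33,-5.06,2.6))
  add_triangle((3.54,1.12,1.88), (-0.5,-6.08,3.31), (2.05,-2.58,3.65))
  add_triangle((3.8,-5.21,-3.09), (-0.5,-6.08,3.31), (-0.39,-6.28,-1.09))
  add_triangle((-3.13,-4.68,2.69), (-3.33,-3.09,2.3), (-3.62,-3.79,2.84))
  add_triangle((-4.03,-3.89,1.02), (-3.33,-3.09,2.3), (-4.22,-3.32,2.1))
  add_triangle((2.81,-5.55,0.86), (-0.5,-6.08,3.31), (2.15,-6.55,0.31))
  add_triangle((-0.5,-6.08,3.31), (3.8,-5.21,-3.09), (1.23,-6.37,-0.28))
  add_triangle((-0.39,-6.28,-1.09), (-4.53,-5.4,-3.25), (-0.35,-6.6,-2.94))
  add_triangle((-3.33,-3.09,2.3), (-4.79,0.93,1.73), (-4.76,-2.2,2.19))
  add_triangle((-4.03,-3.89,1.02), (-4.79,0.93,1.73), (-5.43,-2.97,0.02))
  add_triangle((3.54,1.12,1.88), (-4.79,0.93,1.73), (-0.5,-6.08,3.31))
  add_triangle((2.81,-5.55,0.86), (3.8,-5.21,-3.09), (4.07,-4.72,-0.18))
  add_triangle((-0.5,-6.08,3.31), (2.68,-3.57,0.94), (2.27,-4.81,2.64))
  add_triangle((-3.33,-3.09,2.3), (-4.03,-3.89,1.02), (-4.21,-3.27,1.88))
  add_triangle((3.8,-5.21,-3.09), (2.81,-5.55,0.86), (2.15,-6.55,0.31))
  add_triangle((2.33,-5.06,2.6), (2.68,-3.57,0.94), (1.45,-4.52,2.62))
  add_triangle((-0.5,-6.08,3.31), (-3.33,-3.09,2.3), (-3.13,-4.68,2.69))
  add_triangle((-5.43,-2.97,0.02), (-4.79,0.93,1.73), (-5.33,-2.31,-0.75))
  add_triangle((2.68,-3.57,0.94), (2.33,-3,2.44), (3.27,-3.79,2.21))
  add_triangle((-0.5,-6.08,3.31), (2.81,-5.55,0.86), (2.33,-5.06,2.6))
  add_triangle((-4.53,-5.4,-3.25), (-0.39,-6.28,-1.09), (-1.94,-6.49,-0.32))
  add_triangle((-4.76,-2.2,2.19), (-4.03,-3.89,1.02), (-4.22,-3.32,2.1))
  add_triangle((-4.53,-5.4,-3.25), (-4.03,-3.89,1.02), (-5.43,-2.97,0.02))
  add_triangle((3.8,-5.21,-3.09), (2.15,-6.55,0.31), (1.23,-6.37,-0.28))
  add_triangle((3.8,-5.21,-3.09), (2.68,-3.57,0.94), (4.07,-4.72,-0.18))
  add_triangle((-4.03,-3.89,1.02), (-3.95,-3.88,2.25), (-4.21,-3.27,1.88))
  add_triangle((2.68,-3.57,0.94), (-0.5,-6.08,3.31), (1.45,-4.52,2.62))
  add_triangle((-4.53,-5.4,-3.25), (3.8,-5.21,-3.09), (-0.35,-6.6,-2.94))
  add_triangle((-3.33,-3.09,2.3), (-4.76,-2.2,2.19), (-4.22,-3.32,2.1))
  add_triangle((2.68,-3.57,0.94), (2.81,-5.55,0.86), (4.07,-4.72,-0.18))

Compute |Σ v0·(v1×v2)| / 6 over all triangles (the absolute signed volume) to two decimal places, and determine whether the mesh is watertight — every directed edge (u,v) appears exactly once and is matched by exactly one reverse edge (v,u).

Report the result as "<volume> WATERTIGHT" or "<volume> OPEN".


Per-triangle v0·(v1×v2)/6:
  t1: +11.3070
  t2: +6.9190
  t3: +2.1233
  t4: +3.8249
  t5: +22.6025
  t6: +0.2914
  t7: +7.1331
  t8: +1.5050
  t9: +4.0136
  t10: +0.7288
  t11: -0.0749
  t12: +4.0365
  t13: +1.3072
  t14: +4.2002
  t15: +1.3142
  t16: +4.9418
  t17: -0.3630
  t18: -0.2536
  t19: +4.4247
  t20: +0.6824
  t21: +18.7259
  t22: +7.6079
  t23: +31.0095
  t24: +42.2984
  t25: +3.3567
  t26: +0.1548
  t27: +3.9238
  t28: +3.5881
  t29: +1.5485
  t30: -2.1379
  t31: +18.5604
  t32: -0.2085
  t33: +0.6512
  t34: +4.8879
  t35: -5.5265
  t36: +8.0233
  t37: +1.3323
  t38: +5.8416
  t39: +20.0911
  t40: +5.0775
  t41: +2.7751
  t42: -0.7089
  t43: +4.9624
  t44: -0.2163
  t45: +1.2754
  t46: +3.4106
  t47: -0.3609
  t48: +5.5027
  t49: +7.2611
  t50: +1.1612
  t51: +7.6419
  t52: +4.4624
  t53: -1.4924
  t54: +0.7033
  t55: -2.3325
  t56: +7.3774
  t57: +0.6394
  t58: +1.3367
Σ = +292.8694 → |volume| = 292.87

Directed edges: 174 total; 6 unmatched, e.g. (2.68,-3.57,0.94)→(4.28,-2.8,0.27) → open.

292.87 OPEN


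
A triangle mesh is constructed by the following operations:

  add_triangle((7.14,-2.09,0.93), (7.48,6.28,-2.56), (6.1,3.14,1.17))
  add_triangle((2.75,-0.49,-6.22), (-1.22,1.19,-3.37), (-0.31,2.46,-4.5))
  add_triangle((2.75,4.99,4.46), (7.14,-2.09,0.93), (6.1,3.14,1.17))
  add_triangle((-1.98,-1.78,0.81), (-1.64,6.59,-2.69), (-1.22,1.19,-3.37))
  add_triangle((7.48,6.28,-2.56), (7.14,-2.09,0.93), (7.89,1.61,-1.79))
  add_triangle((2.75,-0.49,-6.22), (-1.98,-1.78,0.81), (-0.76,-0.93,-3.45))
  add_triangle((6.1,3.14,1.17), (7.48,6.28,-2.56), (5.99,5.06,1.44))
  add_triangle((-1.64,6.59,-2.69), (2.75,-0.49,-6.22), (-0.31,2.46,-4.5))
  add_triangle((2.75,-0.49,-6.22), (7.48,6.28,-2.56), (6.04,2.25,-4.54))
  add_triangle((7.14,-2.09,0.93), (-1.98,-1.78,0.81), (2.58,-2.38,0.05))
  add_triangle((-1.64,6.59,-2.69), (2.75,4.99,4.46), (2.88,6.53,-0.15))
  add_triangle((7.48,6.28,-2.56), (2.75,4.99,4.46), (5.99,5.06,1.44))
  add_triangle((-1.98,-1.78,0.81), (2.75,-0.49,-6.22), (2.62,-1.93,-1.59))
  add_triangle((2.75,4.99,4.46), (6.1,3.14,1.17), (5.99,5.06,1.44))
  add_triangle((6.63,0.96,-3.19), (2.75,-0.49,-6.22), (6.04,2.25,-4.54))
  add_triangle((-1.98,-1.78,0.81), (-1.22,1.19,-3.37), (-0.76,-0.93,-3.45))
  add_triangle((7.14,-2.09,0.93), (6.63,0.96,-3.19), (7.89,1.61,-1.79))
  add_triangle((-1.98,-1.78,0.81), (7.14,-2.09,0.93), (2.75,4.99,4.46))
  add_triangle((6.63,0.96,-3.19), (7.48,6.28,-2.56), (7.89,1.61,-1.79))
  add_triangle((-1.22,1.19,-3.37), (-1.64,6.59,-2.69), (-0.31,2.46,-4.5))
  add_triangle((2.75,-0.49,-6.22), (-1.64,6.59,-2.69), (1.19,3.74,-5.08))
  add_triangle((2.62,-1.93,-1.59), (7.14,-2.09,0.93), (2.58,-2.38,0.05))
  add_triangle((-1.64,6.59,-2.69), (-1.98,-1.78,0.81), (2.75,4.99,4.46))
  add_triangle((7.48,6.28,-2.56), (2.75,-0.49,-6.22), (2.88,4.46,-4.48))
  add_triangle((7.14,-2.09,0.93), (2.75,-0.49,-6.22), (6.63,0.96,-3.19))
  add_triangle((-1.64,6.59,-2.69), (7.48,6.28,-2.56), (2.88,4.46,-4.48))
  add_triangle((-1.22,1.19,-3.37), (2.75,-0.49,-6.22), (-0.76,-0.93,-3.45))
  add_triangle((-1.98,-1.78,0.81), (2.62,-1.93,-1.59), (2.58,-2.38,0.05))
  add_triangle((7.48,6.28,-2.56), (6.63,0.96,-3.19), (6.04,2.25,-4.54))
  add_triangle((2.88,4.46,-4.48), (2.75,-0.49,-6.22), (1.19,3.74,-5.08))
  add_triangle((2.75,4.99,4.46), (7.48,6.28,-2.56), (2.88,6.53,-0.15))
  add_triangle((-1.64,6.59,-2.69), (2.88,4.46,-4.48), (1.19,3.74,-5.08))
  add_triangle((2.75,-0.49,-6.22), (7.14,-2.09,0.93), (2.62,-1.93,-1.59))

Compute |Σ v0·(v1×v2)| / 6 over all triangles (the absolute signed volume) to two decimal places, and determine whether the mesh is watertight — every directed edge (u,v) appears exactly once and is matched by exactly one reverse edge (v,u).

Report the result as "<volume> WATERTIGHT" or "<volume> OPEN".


Per-triangle v0·(v1×v2)/6:
  t1: +24.5002
  t2: +4.4372
  t3: +21.4533
  t4: +7.7603
  t5: +11.9139
  t6: +3.2615
  t7: +8.7466
  t8: +7.9598
  t9: +9.9367
  t10: +2.8680
  t11: +21.1182
  t12: +11.4571
  t13: +6.6986
  t14: +6.8449
  t15: +9.0460
  t16: +3.1532
  t17: +9.1806
  t18: +18.8817
  t19: +10.9843
  t20: +4.5046
  t21: +4.6973
  t22: +3.3382
  t23: +17.6555
  t24: +25.6309
  t25: +21.1876
  t26: +26.4290
  t27: +5.2973
  t28: +2.3669
  t29: +10.9618
  t30: +9.1285
  t31: +24.8950
  t32: +9.3771
  t33: +9.8285
Σ = +375.5003 → |volume| = 375.50

Directed edges: 99 total; 3 unmatched, e.g. (2.88,6.53,-0.15)→(-1.64,6.59,-2.69) → open.

375.50 OPEN


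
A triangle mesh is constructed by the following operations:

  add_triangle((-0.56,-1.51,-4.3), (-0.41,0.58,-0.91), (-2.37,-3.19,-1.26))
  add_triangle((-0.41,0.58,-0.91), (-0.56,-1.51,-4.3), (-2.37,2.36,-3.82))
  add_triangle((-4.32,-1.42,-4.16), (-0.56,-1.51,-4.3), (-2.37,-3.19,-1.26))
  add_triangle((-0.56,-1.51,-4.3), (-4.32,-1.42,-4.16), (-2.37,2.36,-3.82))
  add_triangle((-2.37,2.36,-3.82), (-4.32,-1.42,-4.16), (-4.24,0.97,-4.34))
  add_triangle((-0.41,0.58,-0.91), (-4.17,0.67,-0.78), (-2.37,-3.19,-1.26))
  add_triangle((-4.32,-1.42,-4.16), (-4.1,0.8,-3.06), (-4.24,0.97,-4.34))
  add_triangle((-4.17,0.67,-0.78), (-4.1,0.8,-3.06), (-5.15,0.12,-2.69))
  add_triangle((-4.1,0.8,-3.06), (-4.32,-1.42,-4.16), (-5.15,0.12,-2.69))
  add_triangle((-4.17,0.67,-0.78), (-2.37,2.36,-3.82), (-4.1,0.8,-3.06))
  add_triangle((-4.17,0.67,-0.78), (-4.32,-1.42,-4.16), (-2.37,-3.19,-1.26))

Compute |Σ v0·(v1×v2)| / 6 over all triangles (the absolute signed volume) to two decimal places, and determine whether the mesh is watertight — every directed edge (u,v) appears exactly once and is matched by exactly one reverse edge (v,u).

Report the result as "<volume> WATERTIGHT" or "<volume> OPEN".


Per-triangle v0·(v1×v2)/6:
  t1: -1.9961
  t2: +0.4339
  t3: +7.5042
  t4: +9.9677
  t5: +2.0362
  t6: -2.3598
  t7: +1.9090
  t8: +1.2970
  t9: +2.3498
  t10: +2.8228
  t11: +7.1186
Σ = +31.0831 → |volume| = 31.08

Directed edges: 33 total; 9 unmatched, e.g. (-2.37,2.36,-3.82)→(-0.41,0.58,-0.91) → open.

31.08 OPEN
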